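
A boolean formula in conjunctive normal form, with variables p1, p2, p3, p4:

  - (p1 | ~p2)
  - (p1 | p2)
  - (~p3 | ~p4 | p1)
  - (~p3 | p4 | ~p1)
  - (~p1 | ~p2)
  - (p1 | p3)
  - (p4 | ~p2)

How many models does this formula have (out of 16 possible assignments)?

Satisfying assignments:
  p1=1 p2=0 p3=0 p4=0
  p1=1 p2=0 p3=0 p4=1
  p1=1 p2=0 p3=1 p4=1
Count: 3.

3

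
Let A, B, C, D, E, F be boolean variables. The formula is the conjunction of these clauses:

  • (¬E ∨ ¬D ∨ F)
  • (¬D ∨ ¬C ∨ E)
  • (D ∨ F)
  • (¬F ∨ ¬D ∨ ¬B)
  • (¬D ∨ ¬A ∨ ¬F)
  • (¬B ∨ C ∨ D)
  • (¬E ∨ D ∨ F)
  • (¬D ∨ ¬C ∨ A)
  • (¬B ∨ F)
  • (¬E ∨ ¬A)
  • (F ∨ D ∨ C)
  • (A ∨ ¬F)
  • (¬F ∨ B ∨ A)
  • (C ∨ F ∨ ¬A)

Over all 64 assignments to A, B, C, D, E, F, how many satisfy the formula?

4

Satisfying assignments:
  A=F B=F C=F D=T E=F F=F
  A=T B=F C=F D=F E=F F=T
  A=T B=F C=T D=F E=F F=T
  A=T B=T C=T D=F E=F F=T
Count: 4.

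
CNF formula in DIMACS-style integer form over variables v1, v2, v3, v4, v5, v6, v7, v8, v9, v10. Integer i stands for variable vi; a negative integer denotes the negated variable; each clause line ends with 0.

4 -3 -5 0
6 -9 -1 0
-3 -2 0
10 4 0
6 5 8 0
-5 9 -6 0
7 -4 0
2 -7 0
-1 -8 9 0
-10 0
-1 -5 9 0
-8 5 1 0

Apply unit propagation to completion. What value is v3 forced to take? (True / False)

False

(NOT v10) stands alone — v10 = False.
From (v4 OR v10) and v10 = False: v4 = True.
(NOT v4 OR v7): since v4 = True, the clause reduces to (v7). v7 = True.
In (NOT v7 OR v2), NOT v7 is now false; v2 must hold, so v2 = True.
From (NOT v3 OR NOT v2) and v2 = True: v3 = False.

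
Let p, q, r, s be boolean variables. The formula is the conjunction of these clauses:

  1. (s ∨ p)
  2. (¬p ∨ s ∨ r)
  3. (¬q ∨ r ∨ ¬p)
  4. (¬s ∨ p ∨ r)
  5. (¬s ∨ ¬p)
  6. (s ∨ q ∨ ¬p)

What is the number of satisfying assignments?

The models are:
  p=0 q=0 r=1 s=1
  p=0 q=1 r=1 s=1
  p=1 q=1 r=1 s=0
That's 3 in total.

3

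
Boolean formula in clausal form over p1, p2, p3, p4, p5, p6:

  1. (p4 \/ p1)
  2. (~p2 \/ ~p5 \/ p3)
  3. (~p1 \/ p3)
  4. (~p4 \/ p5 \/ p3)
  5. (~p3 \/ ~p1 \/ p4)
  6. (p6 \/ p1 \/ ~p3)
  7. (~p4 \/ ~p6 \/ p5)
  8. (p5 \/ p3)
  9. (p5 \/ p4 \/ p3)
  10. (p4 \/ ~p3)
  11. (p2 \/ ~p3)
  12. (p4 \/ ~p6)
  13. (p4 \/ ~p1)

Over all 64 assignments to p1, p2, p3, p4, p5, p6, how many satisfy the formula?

6

The models are:
  p1=0 p2=0 p3=0 p4=1 p5=1 p6=0
  p1=0 p2=0 p3=0 p4=1 p5=1 p6=1
  p1=0 p2=1 p3=1 p4=1 p5=1 p6=1
  p1=1 p2=1 p3=1 p4=1 p5=0 p6=0
  p1=1 p2=1 p3=1 p4=1 p5=1 p6=0
  p1=1 p2=1 p3=1 p4=1 p5=1 p6=1
That's 6 in total.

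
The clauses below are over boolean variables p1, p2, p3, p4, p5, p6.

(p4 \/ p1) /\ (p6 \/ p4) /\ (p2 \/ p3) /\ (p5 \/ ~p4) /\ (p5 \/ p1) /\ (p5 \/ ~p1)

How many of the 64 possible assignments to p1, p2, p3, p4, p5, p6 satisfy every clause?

15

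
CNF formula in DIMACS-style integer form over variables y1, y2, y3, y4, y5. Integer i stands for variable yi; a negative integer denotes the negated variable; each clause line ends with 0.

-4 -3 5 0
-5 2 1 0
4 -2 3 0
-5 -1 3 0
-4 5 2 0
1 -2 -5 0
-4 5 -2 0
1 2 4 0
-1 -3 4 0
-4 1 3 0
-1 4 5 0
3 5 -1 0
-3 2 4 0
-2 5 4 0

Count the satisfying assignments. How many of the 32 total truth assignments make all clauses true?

The models are:
  y1=1 y2=0 y3=1 y4=1 y5=1
  y1=1 y2=1 y3=1 y4=1 y5=1
That's 2 in total.

2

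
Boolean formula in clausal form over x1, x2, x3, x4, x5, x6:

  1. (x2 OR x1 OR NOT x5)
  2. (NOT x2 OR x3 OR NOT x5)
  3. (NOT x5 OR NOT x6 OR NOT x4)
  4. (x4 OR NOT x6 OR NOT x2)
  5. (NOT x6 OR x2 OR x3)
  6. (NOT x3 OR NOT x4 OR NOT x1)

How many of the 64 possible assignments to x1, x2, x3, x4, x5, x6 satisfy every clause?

27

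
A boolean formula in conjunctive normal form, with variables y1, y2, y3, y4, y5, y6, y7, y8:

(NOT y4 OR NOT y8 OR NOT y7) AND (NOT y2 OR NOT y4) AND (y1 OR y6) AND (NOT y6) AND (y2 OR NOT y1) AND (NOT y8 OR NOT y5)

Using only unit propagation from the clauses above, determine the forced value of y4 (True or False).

(NOT y6) stands alone — y6 = False.
From (y6 OR y1) and y6 = False: y1 = True.
From (NOT y1 OR y2) and y1 = True: y2 = True.
In (NOT y4 OR NOT y2), NOT y2 is now false; NOT y4 must hold, so y4 = False.

False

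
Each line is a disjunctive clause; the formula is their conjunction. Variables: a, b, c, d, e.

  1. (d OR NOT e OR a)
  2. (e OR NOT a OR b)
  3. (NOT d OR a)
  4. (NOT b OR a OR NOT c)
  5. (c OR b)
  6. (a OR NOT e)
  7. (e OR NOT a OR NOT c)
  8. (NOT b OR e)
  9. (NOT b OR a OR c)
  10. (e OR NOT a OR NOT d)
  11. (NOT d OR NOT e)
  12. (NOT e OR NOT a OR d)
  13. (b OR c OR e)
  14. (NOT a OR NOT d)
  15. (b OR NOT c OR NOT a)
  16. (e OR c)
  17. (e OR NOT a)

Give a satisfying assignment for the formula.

a = 0, b = 0, c = 1, d = 0, e = 0

Try a = False.
  then d is forced to False.
  then e is forced to False.
  then b is forced to False.
  then c is forced to True.
Every clause has at least one true literal under this assignment.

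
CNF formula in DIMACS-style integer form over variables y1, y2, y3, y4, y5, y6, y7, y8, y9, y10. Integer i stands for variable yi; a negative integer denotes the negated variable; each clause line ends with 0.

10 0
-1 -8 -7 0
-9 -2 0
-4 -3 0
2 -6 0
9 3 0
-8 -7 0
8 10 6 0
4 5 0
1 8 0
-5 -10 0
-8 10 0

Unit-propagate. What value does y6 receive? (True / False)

False

(y10) stands alone — y10 = True.
From (¬y5 ∨ ¬y10) and y10 = True: y5 = False.
From (y4 ∨ y5) and y5 = False: y4 = True.
(¬y3 ∨ ¬y4) with y4 = True leaves only ¬y3, so y3 = False.
From (y9 ∨ y3) and y3 = False: y9 = True.
From (¬y2 ∨ ¬y9) and y9 = True: y2 = False.
(¬y6 ∨ y2) with y2 = False leaves only ¬y6, so y6 = False.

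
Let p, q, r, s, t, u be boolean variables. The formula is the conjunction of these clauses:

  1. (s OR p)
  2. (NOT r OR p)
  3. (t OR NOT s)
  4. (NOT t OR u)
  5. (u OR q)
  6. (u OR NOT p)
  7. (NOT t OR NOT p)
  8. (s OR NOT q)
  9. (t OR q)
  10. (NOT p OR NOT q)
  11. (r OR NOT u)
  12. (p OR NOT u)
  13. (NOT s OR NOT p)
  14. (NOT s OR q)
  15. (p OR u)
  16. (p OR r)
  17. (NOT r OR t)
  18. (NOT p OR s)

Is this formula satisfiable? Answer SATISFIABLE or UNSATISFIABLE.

UNSATISFIABLE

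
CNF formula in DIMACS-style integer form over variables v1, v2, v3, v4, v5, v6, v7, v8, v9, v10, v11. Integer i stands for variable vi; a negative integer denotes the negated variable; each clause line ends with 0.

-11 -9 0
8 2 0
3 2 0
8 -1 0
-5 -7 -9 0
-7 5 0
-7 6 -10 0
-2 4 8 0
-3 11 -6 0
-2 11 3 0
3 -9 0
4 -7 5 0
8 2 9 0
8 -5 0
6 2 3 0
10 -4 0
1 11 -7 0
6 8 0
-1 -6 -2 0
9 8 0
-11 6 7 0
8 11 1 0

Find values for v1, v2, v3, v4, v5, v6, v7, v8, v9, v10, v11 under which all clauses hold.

v8 occurs only positively in the remaining clauses — set v8 = True.
Branch on v1: take v1 = True.
For the remaining variables, v2 = False, v3 = True, v4 = False, v5 = True, v6 = True, v7 = True, v9 = False, v10 = False, v11 = True works.

v1=T  v2=F  v3=T  v4=F  v5=T  v6=T  v7=T  v8=T  v9=F  v10=F  v11=T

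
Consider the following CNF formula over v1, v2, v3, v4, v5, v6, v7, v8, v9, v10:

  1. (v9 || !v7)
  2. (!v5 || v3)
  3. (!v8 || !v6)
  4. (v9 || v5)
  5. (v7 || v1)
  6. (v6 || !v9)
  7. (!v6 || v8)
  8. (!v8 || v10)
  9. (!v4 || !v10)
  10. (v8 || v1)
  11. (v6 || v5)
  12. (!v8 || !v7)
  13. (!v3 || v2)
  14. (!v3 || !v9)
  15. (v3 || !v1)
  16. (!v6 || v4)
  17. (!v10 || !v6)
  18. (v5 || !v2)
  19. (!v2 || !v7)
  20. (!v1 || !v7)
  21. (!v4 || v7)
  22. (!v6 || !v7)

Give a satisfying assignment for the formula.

v1=True, v2=True, v3=True, v4=False, v5=True, v6=False, v7=False, v8=False, v9=False, v10=True

Check each clause:
  1. (!v7 || v9) — !v7 is true.
  2. (!v5 || v3) — v3 is true.
  3. (!v6 || !v8) — !v8 is true.
  4. (v9 || v5) — v5 is true.
  5. (v1 || v7) — v1 is true.
  6. (!v9 || v6) — !v9 is true.
  7. (!v6 || v8) — !v6 is true.
  8. (v10 || !v8) — !v8 is true.
  9. (!v10 || !v4) — !v4 is true.
  10. (v1 || v8) — v1 is true.
  11. (v5 || v6) — v5 is true.
  12. (!v7 || !v8) — !v8 is true.
  13. (v2 || !v3) — v2 is true.
  14. (!v9 || !v3) — !v9 is true.
  15. (!v1 || v3) — v3 is true.
  16. (!v6 || v4) — !v6 is true.
  17. (!v6 || !v10) — !v6 is true.
  18. (v5 || !v2) — v5 is true.
  19. (!v7 || !v2) — !v7 is true.
  20. (!v7 || !v1) — !v7 is true.
  21. (v7 || !v4) — !v4 is true.
  22. (!v7 || !v6) — !v7 is true.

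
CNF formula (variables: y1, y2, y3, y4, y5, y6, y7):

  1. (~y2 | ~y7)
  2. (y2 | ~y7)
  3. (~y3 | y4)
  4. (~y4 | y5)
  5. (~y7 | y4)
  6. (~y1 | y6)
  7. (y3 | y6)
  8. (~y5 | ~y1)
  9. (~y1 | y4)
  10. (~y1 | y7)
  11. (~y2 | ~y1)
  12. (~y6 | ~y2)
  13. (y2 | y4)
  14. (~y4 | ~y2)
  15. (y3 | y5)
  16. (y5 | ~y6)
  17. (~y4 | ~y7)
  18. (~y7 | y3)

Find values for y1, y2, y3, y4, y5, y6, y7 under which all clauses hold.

y1=False  y2=False  y3=False  y4=True  y5=True  y6=True  y7=False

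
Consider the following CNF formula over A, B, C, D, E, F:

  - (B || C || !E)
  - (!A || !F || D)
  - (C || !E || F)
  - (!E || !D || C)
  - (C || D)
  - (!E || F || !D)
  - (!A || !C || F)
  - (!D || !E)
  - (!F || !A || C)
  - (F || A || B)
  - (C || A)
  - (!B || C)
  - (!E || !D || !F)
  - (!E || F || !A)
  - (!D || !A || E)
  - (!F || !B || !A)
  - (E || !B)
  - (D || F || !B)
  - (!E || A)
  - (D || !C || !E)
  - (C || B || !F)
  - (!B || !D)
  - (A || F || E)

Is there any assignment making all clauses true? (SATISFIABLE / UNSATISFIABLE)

SATISFIABLE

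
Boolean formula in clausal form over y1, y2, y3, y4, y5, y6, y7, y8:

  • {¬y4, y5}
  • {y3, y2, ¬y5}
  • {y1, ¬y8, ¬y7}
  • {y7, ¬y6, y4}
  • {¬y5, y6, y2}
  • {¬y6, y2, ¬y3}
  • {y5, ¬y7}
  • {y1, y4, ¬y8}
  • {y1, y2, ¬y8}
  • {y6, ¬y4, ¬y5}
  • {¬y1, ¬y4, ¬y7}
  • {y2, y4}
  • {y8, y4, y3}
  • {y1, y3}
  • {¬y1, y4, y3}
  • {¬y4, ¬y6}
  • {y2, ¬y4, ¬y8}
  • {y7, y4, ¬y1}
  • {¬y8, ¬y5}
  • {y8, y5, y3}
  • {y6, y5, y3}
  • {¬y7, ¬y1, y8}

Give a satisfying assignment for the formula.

y1=F, y2=T, y3=T, y4=F, y5=T, y6=F, y7=F, y8=F

Check each clause:
  1. {y5, ¬y4} — ¬y4 is true.
  2. {y3, y2, ¬y5} — y3 is true.
  3. {¬y8, ¬y7, y1} — ¬y8 is true.
  4. {y7, y4, ¬y6} — ¬y6 is true.
  5. {y2, y6, ¬y5} — y2 is true.
  6. {¬y3, ¬y6, y2} — y2 is true.
  7. {y5, ¬y7} — ¬y7 is true.
  8. {¬y8, y4, y1} — ¬y8 is true.
  9. {y1, ¬y8, y2} — ¬y8 is true.
  10. {¬y5, y6, ¬y4} — ¬y4 is true.
  11. {¬y4, ¬y7, ¬y1} — ¬y7 is true.
  12. {y4, y2} — y2 is true.
  13. {y8, y4, y3} — y3 is true.
  14. {y1, y3} — y3 is true.
  15. {y3, ¬y1, y4} — y3 is true.
  16. {¬y6, ¬y4} — ¬y6 is true.
  17. {¬y4, y2, ¬y8} — ¬y8 is true.
  18. {y7, y4, ¬y1} — ¬y1 is true.
  19. {¬y8, ¬y5} — ¬y8 is true.
  20. {y5, y3, y8} — y3 is true.
  21. {y3, y6, y5} — y3 is true.
  22. {y8, ¬y7, ¬y1} — ¬y7 is true.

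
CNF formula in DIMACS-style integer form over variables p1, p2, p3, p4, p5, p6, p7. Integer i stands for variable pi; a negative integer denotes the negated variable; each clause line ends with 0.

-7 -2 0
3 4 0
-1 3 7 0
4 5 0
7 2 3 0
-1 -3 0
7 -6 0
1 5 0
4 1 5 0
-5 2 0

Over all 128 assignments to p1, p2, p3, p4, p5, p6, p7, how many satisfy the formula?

5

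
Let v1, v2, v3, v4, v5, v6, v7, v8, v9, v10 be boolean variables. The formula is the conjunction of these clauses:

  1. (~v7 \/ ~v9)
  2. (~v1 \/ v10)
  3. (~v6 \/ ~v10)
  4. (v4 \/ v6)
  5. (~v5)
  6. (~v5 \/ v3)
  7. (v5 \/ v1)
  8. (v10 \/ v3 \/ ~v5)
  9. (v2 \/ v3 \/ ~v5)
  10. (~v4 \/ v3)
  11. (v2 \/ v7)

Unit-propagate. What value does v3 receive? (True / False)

True

Unit clause (~v5) sets v5 = False.
From (v1 \/ v5) and v5 = False: v1 = True.
From (~v1 \/ v10) and v1 = True: v10 = True.
From (~v10 \/ ~v6) and v10 = True: v6 = False.
From (v6 \/ v4) and v6 = False: v4 = True.
(~v4 \/ v3): since v4 = True, the clause reduces to (v3). v3 = True.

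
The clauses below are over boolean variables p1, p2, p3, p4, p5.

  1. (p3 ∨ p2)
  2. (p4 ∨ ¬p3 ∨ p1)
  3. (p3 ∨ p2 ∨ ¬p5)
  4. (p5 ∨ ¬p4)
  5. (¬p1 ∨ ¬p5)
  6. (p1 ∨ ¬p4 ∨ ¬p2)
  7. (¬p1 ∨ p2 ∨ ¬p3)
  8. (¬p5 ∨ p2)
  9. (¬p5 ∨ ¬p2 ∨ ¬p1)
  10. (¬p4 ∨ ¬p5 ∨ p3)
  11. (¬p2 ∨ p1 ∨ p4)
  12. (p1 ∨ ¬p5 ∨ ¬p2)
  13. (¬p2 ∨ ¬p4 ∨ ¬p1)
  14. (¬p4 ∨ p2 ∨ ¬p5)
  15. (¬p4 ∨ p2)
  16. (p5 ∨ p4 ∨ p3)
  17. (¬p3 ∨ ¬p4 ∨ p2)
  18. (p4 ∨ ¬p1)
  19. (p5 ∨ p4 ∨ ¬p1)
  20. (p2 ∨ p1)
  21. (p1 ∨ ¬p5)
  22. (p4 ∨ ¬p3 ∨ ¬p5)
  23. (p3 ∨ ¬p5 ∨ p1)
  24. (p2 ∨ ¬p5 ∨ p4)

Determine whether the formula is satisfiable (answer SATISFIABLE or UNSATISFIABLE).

UNSATISFIABLE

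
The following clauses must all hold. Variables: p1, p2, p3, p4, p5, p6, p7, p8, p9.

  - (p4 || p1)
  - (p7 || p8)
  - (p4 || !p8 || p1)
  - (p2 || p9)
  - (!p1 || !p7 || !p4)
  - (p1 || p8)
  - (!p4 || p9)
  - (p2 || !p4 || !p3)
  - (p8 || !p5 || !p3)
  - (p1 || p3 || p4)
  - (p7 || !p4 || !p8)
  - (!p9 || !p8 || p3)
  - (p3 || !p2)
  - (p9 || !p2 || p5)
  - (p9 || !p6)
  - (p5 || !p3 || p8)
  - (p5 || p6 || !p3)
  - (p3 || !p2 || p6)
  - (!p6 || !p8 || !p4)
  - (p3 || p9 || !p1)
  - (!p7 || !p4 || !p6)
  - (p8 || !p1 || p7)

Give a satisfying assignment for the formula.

p1=T  p2=F  p3=F  p4=F  p5=F  p6=T  p7=T  p8=F  p9=T

Check each clause:
  1. (p1 || p4) — p1 is true.
  2. (p7 || p8) — p7 is true.
  3. (p1 || p4 || !p8) — !p8 is true.
  4. (p9 || p2) — p9 is true.
  5. (!p7 || !p1 || !p4) — !p4 is true.
  6. (p1 || p8) — p1 is true.
  7. (p9 || !p4) — p9 is true.
  8. (!p3 || p2 || !p4) — !p4 is true.
  9. (!p3 || p8 || !p5) — !p5 is true.
  10. (p1 || p4 || p3) — p1 is true.
  11. (!p4 || p7 || !p8) — !p8 is true.
  12. (!p8 || p3 || !p9) — !p8 is true.
  13. (p3 || !p2) — !p2 is true.
  14. (p5 || p9 || !p2) — p9 is true.
  15. (p9 || !p6) — p9 is true.
  16. (p5 || p8 || !p3) — !p3 is true.
  17. (p6 || !p3 || p5) — !p3 is true.
  18. (p6 || !p2 || p3) — !p2 is true.
  19. (!p4 || !p6 || !p8) — !p8 is true.
  20. (p9 || p3 || !p1) — p9 is true.
  21. (!p6 || !p7 || !p4) — !p4 is true.
  22. (!p1 || p8 || p7) — p7 is true.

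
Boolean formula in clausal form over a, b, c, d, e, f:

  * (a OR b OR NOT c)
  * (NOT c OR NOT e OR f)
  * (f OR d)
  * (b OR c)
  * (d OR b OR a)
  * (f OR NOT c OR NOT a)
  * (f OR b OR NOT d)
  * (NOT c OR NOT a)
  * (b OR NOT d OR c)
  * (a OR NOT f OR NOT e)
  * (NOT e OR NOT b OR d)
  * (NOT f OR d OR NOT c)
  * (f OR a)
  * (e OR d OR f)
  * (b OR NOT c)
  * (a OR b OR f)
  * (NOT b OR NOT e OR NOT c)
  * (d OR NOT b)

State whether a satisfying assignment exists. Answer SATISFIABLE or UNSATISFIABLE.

SATISFIABLE

Try a = True.
  then c is forced to False.
  then b is forced to True.
  then d is forced to True.
e, f are now unconstrained; take e = True, f = False.
Every clause has at least one true literal under this assignment.
So a=T, b=T, c=F, d=T, e=T, f=F is a satisfying assignment.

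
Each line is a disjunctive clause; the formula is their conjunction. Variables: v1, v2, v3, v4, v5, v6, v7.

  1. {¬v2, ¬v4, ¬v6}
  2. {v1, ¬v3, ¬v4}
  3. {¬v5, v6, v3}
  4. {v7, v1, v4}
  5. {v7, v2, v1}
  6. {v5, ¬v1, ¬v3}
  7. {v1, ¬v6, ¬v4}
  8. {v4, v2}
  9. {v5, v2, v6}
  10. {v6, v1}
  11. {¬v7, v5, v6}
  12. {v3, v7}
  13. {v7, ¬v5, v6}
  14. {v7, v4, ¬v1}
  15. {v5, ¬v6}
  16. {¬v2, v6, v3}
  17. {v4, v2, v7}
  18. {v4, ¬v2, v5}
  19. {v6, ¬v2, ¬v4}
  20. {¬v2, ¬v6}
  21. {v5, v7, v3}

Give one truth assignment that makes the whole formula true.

v1=True  v2=False  v3=True  v4=True  v5=True  v6=False  v7=True

Check each clause:
  1. {¬v4, ¬v6, ¬v2} — ¬v6 is true.
  2. {v1, ¬v3, ¬v4} — v1 is true.
  3. {v6, v3, ¬v5} — v3 is true.
  4. {v1, v7, v4} — v1 is true.
  5. {v7, v2, v1} — v1 is true.
  6. {¬v3, ¬v1, v5} — v5 is true.
  7. {¬v4, v1, ¬v6} — v1 is true.
  8. {v4, v2} — v4 is true.
  9. {v6, v5, v2} — v5 is true.
  10. {v1, v6} — v1 is true.
  11. {v5, v6, ¬v7} — v5 is true.
  12. {v3, v7} — v3 is true.
  13. {¬v5, v7, v6} — v7 is true.
  14. {v4, v7, ¬v1} — v4 is true.
  15. {v5, ¬v6} — ¬v6 is true.
  16. {v6, v3, ¬v2} — v3 is true.
  17. {v2, v4, v7} — v4 is true.
  18. {v4, v5, ¬v2} — v4 is true.
  19. {¬v2, ¬v4, v6} — ¬v2 is true.
  20. {¬v2, ¬v6} — ¬v6 is true.
  21. {v7, v5, v3} — v3 is true.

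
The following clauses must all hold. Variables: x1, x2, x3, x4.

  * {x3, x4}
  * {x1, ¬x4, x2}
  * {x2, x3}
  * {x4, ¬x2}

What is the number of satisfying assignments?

The models are:
  x1=0 x2=0 x3=1 x4=0
  x1=0 x2=1 x3=0 x4=1
  x1=0 x2=1 x3=1 x4=1
  x1=1 x2=0 x3=1 x4=0
  x1=1 x2=0 x3=1 x4=1
  x1=1 x2=1 x3=0 x4=1
  x1=1 x2=1 x3=1 x4=1
That's 7 in total.

7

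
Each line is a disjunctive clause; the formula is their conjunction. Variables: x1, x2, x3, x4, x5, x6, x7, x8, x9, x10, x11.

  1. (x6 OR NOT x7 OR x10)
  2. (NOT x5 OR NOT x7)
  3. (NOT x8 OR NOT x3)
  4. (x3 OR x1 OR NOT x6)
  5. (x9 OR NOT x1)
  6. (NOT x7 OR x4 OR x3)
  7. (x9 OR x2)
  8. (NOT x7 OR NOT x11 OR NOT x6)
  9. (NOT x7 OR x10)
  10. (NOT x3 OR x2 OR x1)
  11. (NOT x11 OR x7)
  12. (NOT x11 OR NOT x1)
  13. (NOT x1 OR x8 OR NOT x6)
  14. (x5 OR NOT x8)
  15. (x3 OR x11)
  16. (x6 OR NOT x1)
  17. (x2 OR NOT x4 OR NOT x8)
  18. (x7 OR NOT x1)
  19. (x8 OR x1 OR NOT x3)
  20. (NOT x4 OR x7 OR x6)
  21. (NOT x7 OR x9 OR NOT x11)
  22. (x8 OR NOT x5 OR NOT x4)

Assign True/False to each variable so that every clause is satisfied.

x1 = False, x2 = False, x3 = False, x4 = True, x5 = False, x6 = False, x7 = True, x8 = False, x9 = True, x10 = True, x11 = True

Check each clause:
  1. (NOT x7 OR x6 OR x10) — x10 is true.
  2. (NOT x5 OR NOT x7) — NOT x5 is true.
  3. (NOT x3 OR NOT x8) — NOT x8 is true.
  4. (x3 OR NOT x6 OR x1) — NOT x6 is true.
  5. (x9 OR NOT x1) — x9 is true.
  6. (NOT x7 OR x4 OR x3) — x4 is true.
  7. (x2 OR x9) — x9 is true.
  8. (NOT x7 OR NOT x11 OR NOT x6) — NOT x6 is true.
  9. (NOT x7 OR x10) — x10 is true.
  10. (x1 OR x2 OR NOT x3) — NOT x3 is true.
  11. (NOT x11 OR x7) — x7 is true.
  12. (NOT x1 OR NOT x11) — NOT x1 is true.
  13. (NOT x6 OR x8 OR NOT x1) — NOT x6 is true.
  14. (NOT x8 OR x5) — NOT x8 is true.
  15. (x11 OR x3) — x11 is true.
  16. (NOT x1 OR x6) — NOT x1 is true.
  17. (x2 OR NOT x4 OR NOT x8) — NOT x8 is true.
  18. (NOT x1 OR x7) — NOT x1 is true.
  19. (x8 OR NOT x3 OR x1) — NOT x3 is true.
  20. (NOT x4 OR x7 OR x6) — x7 is true.
  21. (NOT x7 OR x9 OR NOT x11) — x9 is true.
  22. (NOT x4 OR NOT x5 OR x8) — NOT x5 is true.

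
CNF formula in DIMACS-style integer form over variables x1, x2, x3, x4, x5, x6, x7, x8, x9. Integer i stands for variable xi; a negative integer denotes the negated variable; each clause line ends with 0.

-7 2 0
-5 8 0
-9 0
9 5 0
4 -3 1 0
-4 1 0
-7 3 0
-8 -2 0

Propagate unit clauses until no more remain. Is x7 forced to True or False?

False

Unit clause (¬x9) sets x9 = False.
(x5 ∨ x9) with x9 = False leaves only x5, so x5 = True.
In (x8 ∨ ¬x5), ¬x5 is now false; x8 must hold, so x8 = True.
(¬x2 ∨ ¬x8): since x8 = True, the clause reduces to (¬x2). x2 = False.
From (x2 ∨ ¬x7) and x2 = False: x7 = False.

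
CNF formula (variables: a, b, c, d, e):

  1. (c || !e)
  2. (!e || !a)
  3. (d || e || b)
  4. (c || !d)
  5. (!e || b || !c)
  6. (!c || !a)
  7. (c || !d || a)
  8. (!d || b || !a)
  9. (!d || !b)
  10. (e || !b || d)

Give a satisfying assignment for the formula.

a = False, b = True, c = True, d = False, e = True

Branch on a: take a = False.
Branch on b: take b = True.
  then d is forced to False.
  then e is forced to True.
  then c is forced to True.
Every clause has at least one true literal under this assignment.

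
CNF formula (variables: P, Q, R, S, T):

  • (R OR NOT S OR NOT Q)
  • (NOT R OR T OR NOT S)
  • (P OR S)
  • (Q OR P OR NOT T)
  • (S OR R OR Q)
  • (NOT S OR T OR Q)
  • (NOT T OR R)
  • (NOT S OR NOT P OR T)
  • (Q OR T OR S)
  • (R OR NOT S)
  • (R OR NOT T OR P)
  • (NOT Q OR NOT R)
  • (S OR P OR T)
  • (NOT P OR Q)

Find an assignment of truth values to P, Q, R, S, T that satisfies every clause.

Try P = True.
  then Q is forced to True.
  then R is forced to False.
  then S is forced to False.
  then T is forced to False.
Check each clause:
  1. (NOT Q OR NOT S OR R) — NOT S is true.
  2. (NOT R OR T OR NOT S) — NOT S is true.
  3. (P OR S) — P is true.
  4. (Q OR P OR NOT T) — P is true.
  5. (Q OR R OR S) — Q is true.
  6. (Q OR T OR NOT S) — Q is true.
  7. (NOT T OR R) — NOT T is true.
  8. (T OR NOT P OR NOT S) — NOT S is true.
  9. (T OR S OR Q) — Q is true.
  10. (R OR NOT S) — NOT S is true.
  11. (R OR P OR NOT T) — P is true.
  12. (NOT R OR NOT Q) — NOT R is true.
  13. (T OR S OR P) — P is true.
  14. (NOT P OR Q) — Q is true.

P=T, Q=T, R=F, S=F, T=F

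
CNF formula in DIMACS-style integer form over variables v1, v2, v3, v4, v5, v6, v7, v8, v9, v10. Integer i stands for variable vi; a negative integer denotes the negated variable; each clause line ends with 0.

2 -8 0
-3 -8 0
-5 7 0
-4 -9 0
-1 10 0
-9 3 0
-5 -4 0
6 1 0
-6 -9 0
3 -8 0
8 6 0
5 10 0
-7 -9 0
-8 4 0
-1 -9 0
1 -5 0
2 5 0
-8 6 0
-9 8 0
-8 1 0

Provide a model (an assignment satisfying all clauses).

v2 occurs only positively in the remaining clauses — set v2 = True.
v9 occurs only negated in the remaining clauses — set v9 = False.
Set v1 = True and propagate.
  then v10 is forced to True.
Try v3 = True.
  then v8 is forced to False.
  then v6 is forced to True.
Branch on v4: take v4 = True.
  then v5 is forced to False.
v7 is now unconstrained; take v7 = False.
Every clause has at least one true literal under this assignment.

v1=True, v2=True, v3=True, v4=True, v5=False, v6=True, v7=False, v8=False, v9=False, v10=True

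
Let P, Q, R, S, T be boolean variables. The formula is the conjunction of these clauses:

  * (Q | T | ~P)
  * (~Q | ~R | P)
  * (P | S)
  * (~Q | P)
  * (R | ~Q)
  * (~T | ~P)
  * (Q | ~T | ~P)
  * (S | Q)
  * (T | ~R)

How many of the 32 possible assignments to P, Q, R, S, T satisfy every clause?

3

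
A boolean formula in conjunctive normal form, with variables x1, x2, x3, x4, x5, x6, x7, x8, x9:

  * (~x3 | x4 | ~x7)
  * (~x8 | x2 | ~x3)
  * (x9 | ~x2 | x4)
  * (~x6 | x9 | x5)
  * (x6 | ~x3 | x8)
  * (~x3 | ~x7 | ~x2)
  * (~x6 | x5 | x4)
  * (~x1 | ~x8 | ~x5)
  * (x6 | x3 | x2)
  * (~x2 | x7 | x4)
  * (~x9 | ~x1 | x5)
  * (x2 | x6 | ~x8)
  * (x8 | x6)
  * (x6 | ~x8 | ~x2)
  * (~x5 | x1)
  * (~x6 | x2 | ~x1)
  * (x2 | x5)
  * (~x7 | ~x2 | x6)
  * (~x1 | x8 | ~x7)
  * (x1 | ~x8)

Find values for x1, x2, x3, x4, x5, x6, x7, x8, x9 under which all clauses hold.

x1=1, x2=1, x3=1, x4=1, x5=1, x6=1, x7=0, x8=0, x9=1

Check each clause:
  1. (~x7 | x4 | ~x3) — ~x7 is true.
  2. (~x8 | ~x3 | x2) — ~x8 is true.
  3. (x4 | ~x2 | x9) — x9 is true.
  4. (~x6 | x5 | x9) — x9 is true.
  5. (~x3 | x8 | x6) — x6 is true.
  6. (~x7 | ~x2 | ~x3) — ~x7 is true.
  7. (~x6 | x4 | x5) — x4 is true.
  8. (~x5 | ~x8 | ~x1) — ~x8 is true.
  9. (x3 | x6 | x2) — x2 is true.
  10. (~x2 | x7 | x4) — x4 is true.
  11. (x5 | ~x9 | ~x1) — x5 is true.
  12. (~x8 | x6 | x2) — ~x8 is true.
  13. (x6 | x8) — x6 is true.
  14. (~x8 | x6 | ~x2) — ~x8 is true.
  15. (x1 | ~x5) — x1 is true.
  16. (~x1 | ~x6 | x2) — x2 is true.
  17. (x5 | x2) — x2 is true.
  18. (~x2 | x6 | ~x7) — ~x7 is true.
  19. (~x1 | ~x7 | x8) — ~x7 is true.
  20. (~x8 | x1) — ~x8 is true.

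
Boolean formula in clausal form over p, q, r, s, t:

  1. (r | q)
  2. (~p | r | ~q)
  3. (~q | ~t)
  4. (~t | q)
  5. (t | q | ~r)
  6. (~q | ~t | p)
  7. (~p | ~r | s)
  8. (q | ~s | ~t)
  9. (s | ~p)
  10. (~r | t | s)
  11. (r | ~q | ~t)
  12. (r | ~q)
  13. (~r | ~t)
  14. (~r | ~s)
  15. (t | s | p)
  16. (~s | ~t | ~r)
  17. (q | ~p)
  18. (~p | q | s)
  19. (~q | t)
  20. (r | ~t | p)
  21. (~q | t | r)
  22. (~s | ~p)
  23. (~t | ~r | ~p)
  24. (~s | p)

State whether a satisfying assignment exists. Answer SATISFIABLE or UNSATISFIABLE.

t = True:
  propagation gives q=False; an empty clause results — contradiction.
t = False:
  propagation gives q=False, r=True; an empty clause results — contradiction.
Every branch closes, so no satisfying assignment exists.

UNSATISFIABLE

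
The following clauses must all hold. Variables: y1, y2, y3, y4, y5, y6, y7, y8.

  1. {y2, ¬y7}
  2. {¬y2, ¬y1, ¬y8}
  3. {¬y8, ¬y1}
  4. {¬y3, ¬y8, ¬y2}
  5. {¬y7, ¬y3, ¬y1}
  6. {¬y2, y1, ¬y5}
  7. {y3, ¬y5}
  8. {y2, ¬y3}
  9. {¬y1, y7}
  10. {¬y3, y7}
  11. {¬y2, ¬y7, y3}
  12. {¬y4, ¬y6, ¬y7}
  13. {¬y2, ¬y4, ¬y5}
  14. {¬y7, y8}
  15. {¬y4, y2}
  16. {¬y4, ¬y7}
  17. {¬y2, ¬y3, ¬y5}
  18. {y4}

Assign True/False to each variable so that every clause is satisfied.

Unit propagation: (y4) forces y4 = True.
The clause (y2) is unit: y2 must be True.
The clause (¬y5) is unit: y5 must be False.
(¬y7) is a unit clause, so y7 = False.
Unit propagation: (¬y1) forces y1 = False.
Unit propagation: (¬y3) forces y3 = False.
y6, y8 are now unconstrained; take y6 = False, y8 = True.
Check each clause:
  1. {¬y7, y2} — ¬y7 is true.
  2. {¬y8, ¬y1, ¬y2} — ¬y1 is true.
  3. {¬y8, ¬y1} — ¬y1 is true.
  4. {¬y2, ¬y8, ¬y3} — ¬y3 is true.
  5. {¬y1, ¬y3, ¬y7} — ¬y7 is true.
  6. {¬y5, ¬y2, y1} — ¬y5 is true.
  7. {¬y5, y3} — ¬y5 is true.
  8. {y2, ¬y3} — y2 is true.
  9. {y7, ¬y1} — ¬y1 is true.
  10. {¬y3, y7} — ¬y3 is true.
  11. {y3, ¬y2, ¬y7} — ¬y7 is true.
  12. {¬y7, ¬y4, ¬y6} — ¬y7 is true.
  13. {¬y5, ¬y2, ¬y4} — ¬y5 is true.
  14. {y8, ¬y7} — y8 is true.
  15. {y2, ¬y4} — y2 is true.
  16. {¬y4, ¬y7} — ¬y7 is true.
  17. {¬y5, ¬y3, ¬y2} — ¬y5 is true.
  18. {y4} — y4 is true.

y1=0, y2=1, y3=0, y4=1, y5=0, y6=0, y7=0, y8=1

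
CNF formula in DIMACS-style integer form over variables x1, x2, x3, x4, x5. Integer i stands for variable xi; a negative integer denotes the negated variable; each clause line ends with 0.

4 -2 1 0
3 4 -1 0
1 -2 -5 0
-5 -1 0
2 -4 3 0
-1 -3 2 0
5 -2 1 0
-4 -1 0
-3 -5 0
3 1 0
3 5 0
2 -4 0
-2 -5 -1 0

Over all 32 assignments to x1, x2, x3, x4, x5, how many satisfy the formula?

2

The models are:
  x1=F x2=F x3=T x4=F x5=F
  x1=T x2=T x3=T x4=F x5=F
Count: 2.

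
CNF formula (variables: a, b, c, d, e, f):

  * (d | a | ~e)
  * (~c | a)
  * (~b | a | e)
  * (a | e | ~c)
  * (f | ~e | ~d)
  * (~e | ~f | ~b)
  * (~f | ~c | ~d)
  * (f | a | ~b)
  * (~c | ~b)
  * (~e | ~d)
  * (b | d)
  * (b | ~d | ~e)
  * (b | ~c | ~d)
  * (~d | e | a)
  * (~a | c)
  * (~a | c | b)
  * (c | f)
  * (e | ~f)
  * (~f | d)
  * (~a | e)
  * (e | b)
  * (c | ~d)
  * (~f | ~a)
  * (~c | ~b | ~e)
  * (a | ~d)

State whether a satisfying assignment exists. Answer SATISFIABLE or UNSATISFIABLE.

UNSATISFIABLE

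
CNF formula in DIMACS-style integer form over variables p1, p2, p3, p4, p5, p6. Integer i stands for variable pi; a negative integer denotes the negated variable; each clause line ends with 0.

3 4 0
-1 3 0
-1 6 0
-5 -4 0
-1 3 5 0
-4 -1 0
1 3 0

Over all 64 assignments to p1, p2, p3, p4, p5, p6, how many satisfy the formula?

Split on p1, then p3.
  p1=T, p3=T: remaining (p2,p4,p5,p6) ∈ {(F,F,F,T); (F,F,T,T); (T,F,F,T); (T,F,T,T)} — 4.
  p1=T, p3=F: a clause becomes empty — 0.
  p1=F, p3=T: p2, p6 free; 3 ways for (p4,p5) × 2^2 = 12.
  p1=F, p3=F: a clause becomes empty — 0.
Total: 4 + 0 + 12 + 0 = 16.

16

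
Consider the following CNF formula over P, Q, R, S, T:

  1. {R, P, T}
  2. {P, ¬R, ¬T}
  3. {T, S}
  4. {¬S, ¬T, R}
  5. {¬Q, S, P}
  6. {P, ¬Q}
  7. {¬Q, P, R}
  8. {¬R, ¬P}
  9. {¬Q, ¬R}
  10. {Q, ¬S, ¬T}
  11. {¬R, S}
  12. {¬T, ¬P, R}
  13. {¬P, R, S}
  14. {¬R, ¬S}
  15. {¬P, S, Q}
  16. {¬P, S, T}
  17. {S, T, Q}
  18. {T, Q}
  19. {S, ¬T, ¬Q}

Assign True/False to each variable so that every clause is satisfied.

Branch on P: take P = False.
  then Q is forced to False.
  then T is forced to True.
  then R is forced to False.
  then S is forced to False.
Every clause has at least one true literal under this assignment.

P=False, Q=False, R=False, S=False, T=True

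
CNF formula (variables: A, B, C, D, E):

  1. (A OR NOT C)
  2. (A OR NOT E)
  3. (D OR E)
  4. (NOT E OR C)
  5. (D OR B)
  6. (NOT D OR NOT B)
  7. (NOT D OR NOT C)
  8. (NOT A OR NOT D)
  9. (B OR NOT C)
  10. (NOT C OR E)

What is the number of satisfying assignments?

2

Satisfying assignments:
  A=0 B=0 C=0 D=1 E=0
  A=1 B=1 C=1 D=0 E=1
That's 2 in total.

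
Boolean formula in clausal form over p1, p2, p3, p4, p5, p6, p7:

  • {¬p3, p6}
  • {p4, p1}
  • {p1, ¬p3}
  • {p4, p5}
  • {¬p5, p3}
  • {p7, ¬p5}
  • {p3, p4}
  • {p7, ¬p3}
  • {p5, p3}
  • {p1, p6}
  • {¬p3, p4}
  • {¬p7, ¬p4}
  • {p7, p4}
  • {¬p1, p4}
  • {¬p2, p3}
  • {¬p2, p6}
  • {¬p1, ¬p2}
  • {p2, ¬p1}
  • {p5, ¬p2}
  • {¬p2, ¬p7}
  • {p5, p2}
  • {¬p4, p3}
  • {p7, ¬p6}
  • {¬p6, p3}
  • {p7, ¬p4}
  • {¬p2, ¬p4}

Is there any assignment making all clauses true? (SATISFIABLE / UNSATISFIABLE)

p3 = True:
  propagation gives p6=True, p1=True, p7=True, p4=True; an empty clause results — contradiction.
p3 = False:
  propagation gives p5=False; an empty clause results — contradiction.
Every branch closes, so no satisfying assignment exists.

UNSATISFIABLE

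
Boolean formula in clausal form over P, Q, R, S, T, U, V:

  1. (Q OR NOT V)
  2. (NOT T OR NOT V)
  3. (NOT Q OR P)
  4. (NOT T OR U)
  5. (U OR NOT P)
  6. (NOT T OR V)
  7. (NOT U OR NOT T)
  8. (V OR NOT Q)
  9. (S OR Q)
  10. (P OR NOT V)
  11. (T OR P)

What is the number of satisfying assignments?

6

The models are:
  P=1 Q=0 R=0 S=1 T=0 U=1 V=0
  P=1 Q=0 R=1 S=1 T=0 U=1 V=0
  P=1 Q=1 R=0 S=0 T=0 U=1 V=1
  P=1 Q=1 R=0 S=1 T=0 U=1 V=1
  P=1 Q=1 R=1 S=0 T=0 U=1 V=1
  P=1 Q=1 R=1 S=1 T=0 U=1 V=1
Count: 6.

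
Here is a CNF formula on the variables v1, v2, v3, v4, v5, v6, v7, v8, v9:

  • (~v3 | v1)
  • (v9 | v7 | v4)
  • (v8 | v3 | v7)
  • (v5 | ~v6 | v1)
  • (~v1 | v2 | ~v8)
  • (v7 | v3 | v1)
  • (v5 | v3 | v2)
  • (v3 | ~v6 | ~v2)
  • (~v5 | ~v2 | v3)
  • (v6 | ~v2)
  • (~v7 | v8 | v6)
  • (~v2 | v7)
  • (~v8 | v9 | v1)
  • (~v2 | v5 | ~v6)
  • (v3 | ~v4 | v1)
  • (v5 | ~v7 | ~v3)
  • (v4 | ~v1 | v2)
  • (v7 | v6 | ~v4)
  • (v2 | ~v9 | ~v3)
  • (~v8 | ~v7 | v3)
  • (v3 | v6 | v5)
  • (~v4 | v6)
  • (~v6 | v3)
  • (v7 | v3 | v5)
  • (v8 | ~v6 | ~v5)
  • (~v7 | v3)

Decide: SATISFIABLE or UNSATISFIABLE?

Set v1 = True and propagate.
Try v2 = False.
  then v8 is forced to False.
  then v4 is forced to True.
  then v6 is forced to True.
  then v3 is forced to True.
  then v9 is forced to False.
  then v5 is forced to False.
  then v7 is forced to False.
So v1 = T, v2 = F, v3 = T, v4 = T, v5 = F, v6 = T, v7 = F, v8 = F, v9 = F is a satisfying assignment.

SATISFIABLE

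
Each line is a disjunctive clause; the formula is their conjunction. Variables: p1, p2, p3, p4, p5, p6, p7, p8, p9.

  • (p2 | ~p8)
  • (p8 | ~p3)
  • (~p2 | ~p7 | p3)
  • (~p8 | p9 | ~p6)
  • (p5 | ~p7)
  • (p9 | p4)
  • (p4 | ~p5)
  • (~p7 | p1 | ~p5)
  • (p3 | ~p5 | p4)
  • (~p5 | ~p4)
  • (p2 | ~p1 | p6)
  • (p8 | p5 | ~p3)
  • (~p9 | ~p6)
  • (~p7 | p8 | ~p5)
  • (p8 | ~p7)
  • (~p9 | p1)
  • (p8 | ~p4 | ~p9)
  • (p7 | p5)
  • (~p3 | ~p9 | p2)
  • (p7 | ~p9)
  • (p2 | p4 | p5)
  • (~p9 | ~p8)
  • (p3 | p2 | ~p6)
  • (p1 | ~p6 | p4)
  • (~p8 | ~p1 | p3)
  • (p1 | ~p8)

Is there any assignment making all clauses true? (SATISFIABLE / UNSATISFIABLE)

p8 = True:
  propagation gives p2=True, p9=False, p6=False, p4=True; an empty clause results — contradiction.
p8 = False:
  propagation gives p3=False, p7=False, p5=True, p4=True; an empty clause results — contradiction.
Every branch closes, so no satisfying assignment exists.

UNSATISFIABLE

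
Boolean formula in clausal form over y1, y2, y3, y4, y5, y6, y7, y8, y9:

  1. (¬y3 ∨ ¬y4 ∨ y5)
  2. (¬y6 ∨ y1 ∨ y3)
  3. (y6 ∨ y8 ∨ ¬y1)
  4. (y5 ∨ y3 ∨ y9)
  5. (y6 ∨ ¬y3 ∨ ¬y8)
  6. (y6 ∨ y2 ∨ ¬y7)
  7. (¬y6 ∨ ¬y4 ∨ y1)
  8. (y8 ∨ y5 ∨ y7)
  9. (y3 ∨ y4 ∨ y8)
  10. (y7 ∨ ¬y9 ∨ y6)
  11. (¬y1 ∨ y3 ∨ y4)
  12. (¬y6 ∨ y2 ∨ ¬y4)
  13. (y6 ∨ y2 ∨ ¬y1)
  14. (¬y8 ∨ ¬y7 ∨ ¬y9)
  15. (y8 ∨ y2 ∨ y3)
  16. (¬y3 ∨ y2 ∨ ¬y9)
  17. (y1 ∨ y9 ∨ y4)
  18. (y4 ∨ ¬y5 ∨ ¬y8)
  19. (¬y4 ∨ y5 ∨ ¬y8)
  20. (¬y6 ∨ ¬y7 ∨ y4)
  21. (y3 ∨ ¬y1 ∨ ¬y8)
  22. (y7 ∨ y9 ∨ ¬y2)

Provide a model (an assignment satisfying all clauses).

y1 = T, y2 = T, y3 = F, y4 = T, y5 = T, y6 = T, y7 = T, y8 = F, y9 = T

Check each clause:
  1. (¬y3 ∨ ¬y4 ∨ y5) — ¬y3 is true.
  2. (¬y6 ∨ y3 ∨ y1) — y1 is true.
  3. (¬y1 ∨ y6 ∨ y8) — y6 is true.
  4. (y5 ∨ y9 ∨ y3) — y9 is true.
  5. (¬y3 ∨ ¬y8 ∨ y6) — ¬y8 is true.
  6. (¬y7 ∨ y6 ∨ y2) — y2 is true.
  7. (¬y4 ∨ y1 ∨ ¬y6) — y1 is true.
  8. (y7 ∨ y5 ∨ y8) — y5 is true.
  9. (y8 ∨ y3 ∨ y4) — y4 is true.
  10. (¬y9 ∨ y7 ∨ y6) — y6 is true.
  11. (y3 ∨ y4 ∨ ¬y1) — y4 is true.
  12. (¬y4 ∨ ¬y6 ∨ y2) — y2 is true.
  13. (¬y1 ∨ y2 ∨ y6) — y2 is true.
  14. (¬y7 ∨ ¬y8 ∨ ¬y9) — ¬y8 is true.
  15. (y2 ∨ y3 ∨ y8) — y2 is true.
  16. (y2 ∨ ¬y9 ∨ ¬y3) — y2 is true.
  17. (y1 ∨ y4 ∨ y9) — y9 is true.
  18. (¬y8 ∨ ¬y5 ∨ y4) — ¬y8 is true.
  19. (¬y4 ∨ y5 ∨ ¬y8) — ¬y8 is true.
  20. (¬y7 ∨ ¬y6 ∨ y4) — y4 is true.
  21. (¬y1 ∨ ¬y8 ∨ y3) — ¬y8 is true.
  22. (y9 ∨ y7 ∨ ¬y2) — y9 is true.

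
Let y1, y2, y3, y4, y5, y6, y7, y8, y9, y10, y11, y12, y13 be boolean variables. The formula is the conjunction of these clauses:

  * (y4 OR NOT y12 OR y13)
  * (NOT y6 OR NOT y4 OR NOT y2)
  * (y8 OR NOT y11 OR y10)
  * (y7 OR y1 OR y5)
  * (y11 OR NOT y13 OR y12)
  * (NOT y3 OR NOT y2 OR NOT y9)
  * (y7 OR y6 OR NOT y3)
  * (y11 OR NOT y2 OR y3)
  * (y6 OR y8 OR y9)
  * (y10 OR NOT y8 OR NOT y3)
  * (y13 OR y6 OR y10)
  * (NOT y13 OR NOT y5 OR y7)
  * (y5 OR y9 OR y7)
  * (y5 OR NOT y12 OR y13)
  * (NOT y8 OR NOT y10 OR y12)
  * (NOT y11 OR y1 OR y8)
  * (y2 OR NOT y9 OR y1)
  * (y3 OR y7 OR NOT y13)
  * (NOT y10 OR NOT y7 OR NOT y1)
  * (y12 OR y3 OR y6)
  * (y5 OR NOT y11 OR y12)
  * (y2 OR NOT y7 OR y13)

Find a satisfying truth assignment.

y1=False, y2=True, y3=False, y4=False, y5=True, y6=False, y7=True, y8=True, y9=False, y10=True, y11=True, y12=True, y13=True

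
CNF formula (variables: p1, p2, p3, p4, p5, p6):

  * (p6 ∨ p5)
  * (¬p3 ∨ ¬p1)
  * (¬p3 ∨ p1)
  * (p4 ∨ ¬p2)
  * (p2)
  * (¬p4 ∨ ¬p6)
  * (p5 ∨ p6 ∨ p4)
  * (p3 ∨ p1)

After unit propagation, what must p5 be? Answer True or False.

True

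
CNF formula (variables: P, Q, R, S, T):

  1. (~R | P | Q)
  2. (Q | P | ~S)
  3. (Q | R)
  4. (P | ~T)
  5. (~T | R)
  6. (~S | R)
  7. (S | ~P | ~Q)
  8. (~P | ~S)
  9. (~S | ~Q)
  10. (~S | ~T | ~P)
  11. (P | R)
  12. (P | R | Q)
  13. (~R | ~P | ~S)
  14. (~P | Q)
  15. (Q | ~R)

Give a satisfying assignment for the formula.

P=0, Q=1, R=1, S=0, T=0

Check each clause:
  1. (~R | Q | P) — Q is true.
  2. (Q | ~S | P) — Q is true.
  3. (Q | R) — Q is true.
  4. (P | ~T) — ~T is true.
  5. (R | ~T) — R is true.
  6. (R | ~S) — R is true.
  7. (~P | S | ~Q) — ~P is true.
  8. (~S | ~P) — ~S is true.
  9. (~S | ~Q) — ~S is true.
  10. (~P | ~T | ~S) — ~T is true.
  11. (R | P) — R is true.
  12. (R | P | Q) — Q is true.
  13. (~S | ~P | ~R) — ~S is true.
  14. (~P | Q) — Q is true.
  15. (Q | ~R) — Q is true.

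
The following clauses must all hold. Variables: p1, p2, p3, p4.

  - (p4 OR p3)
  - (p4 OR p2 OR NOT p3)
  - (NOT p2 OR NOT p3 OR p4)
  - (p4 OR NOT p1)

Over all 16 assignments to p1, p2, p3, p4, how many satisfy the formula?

Split on p4, then p3.
  p4=T, p3=T: remaining (p1,p2) ∈ {(F,F); (F,T); (T,F); (T,T)} — 4.
  p4=T, p3=F: remaining (p1,p2) ∈ {(F,F); (F,T); (T,F); (T,T)} — 4.
  p4=F, p3=T: a clause becomes empty — 0.
  p4=F, p3=F: a clause becomes empty — 0.
Total: 4 + 4 + 0 + 0 = 8.

8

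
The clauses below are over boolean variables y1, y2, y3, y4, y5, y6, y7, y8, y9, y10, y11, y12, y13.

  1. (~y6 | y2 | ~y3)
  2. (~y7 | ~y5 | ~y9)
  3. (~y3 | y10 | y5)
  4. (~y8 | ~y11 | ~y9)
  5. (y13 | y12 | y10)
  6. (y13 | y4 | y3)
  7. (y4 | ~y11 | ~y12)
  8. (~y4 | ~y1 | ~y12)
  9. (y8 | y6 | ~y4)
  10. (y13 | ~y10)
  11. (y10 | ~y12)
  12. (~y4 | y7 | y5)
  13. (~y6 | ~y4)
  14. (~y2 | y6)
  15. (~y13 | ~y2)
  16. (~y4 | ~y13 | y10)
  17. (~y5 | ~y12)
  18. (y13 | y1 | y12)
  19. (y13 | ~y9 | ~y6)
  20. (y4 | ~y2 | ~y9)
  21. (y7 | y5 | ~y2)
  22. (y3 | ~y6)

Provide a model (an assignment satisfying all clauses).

y1=T, y2=F, y3=F, y4=F, y5=T, y6=F, y7=F, y8=T, y9=T, y10=F, y11=F, y12=F, y13=T

Check each clause:
  1. (y2 | ~y6 | ~y3) — ~y6 is true.
  2. (~y9 | ~y5 | ~y7) — ~y7 is true.
  3. (y5 | ~y3 | y10) — y5 is true.
  4. (~y11 | ~y8 | ~y9) — ~y11 is true.
  5. (y13 | y12 | y10) — y13 is true.
  6. (y3 | y4 | y13) — y13 is true.
  7. (y4 | ~y11 | ~y12) — ~y12 is true.
  8. (~y12 | ~y4 | ~y1) — ~y12 is true.
  9. (~y4 | y6 | y8) — y8 is true.
  10. (y13 | ~y10) — y13 is true.
  11. (~y12 | y10) — ~y12 is true.
  12. (y7 | ~y4 | y5) — ~y4 is true.
  13. (~y6 | ~y4) — ~y6 is true.
  14. (y6 | ~y2) — ~y2 is true.
  15. (~y2 | ~y13) — ~y2 is true.
  16. (~y13 | ~y4 | y10) — ~y4 is true.
  17. (~y5 | ~y12) — ~y12 is true.
  18. (y12 | y13 | y1) — y1 is true.
  19. (y13 | ~y9 | ~y6) — ~y6 is true.
  20. (y4 | ~y9 | ~y2) — ~y2 is true.
  21. (y7 | ~y2 | y5) — y5 is true.
  22. (y3 | ~y6) — ~y6 is true.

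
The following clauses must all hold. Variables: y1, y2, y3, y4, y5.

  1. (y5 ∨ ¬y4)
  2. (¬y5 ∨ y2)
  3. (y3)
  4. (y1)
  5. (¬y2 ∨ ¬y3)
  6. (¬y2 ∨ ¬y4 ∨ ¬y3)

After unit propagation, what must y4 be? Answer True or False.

False

Unit clause (y3) sets y3 = True.
Unit clause (y1) sets y1 = True.
From (¬y2 ∨ ¬y3) and y3 = True: y2 = False.
In (y2 ∨ ¬y5), y2 is now false; ¬y5 must hold, so y5 = False.
(¬y4 ∨ y5): since y5 = False, the clause reduces to (¬y4). y4 = False.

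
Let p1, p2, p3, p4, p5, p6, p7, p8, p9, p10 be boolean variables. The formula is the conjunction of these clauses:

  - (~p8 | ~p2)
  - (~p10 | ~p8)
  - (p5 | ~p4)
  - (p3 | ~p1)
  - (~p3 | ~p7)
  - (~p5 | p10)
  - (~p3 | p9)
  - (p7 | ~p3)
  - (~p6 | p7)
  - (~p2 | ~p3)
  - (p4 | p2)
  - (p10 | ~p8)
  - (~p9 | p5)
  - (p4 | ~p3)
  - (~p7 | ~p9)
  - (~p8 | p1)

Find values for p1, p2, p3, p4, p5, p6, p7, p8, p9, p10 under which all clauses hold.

p1=0, p2=1, p3=0, p4=1, p5=1, p6=1, p7=1, p8=0, p9=0, p10=1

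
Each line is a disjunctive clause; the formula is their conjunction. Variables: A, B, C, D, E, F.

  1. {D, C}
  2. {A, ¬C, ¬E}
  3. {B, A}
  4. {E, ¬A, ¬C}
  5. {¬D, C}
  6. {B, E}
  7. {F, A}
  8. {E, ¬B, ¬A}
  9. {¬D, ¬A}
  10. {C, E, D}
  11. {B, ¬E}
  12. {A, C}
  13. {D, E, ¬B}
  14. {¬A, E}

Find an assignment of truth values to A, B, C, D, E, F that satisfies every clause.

A=F, B=T, C=T, D=T, E=F, F=T

Check each clause:
  1. {C, D} — C is true.
  2. {¬C, ¬E, A} — ¬E is true.
  3. {A, B} — B is true.
  4. {¬A, ¬C, E} — ¬A is true.
  5. {¬D, C} — C is true.
  6. {B, E} — B is true.
  7. {A, F} — F is true.
  8. {¬A, ¬B, E} — ¬A is true.
  9. {¬A, ¬D} — ¬A is true.
  10. {D, E, C} — C is true.
  11. {B, ¬E} — B is true.
  12. {C, A} — C is true.
  13. {D, ¬B, E} — D is true.
  14. {¬A, E} — ¬A is true.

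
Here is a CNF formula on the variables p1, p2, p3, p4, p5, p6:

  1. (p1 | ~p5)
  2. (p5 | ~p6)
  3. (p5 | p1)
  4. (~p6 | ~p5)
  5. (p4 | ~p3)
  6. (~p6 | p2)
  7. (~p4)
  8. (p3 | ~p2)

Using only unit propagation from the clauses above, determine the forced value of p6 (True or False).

False

(~p4) stands alone — p4 = False.
From (~p3 | p4) and p4 = False: p3 = False.
(p3 | ~p2): since p3 = False, the clause reduces to (~p2). p2 = False.
From (p2 | ~p6) and p2 = False: p6 = False.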